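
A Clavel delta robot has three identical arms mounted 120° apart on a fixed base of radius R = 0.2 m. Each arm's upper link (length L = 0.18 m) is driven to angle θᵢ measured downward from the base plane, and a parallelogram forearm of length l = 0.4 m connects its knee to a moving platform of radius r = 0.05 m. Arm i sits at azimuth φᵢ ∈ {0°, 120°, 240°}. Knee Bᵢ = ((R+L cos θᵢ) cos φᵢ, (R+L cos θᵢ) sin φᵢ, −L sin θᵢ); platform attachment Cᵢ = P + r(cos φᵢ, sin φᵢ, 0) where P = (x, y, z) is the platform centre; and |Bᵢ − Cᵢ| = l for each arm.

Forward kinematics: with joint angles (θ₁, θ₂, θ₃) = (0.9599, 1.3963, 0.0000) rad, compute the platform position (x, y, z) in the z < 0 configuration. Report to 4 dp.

arm 1 at φ=0.0°: e+L cos θ1 = 0.2532;  O1 = (0.2532, 0.0000, -0.1474)
arm 2 at φ=120.0°: e+L cos θ2 = 0.1813;  O2 = (-0.0906, 0.1570, -0.1773)
O3 = (0.3300·cos240.0°, 0.3300·sin240.0°, 0.0000) = (-0.1650, -0.2858, 0.0000)
eliminate P² terms by subtracting sphere 1 from 2 and 3
linear system: -0.6877x+0.3139y = -0.0216−-0.0596z; -0.8365x+-0.5716y = 0.0230−0.2949z
det = 0.6557;  x = 0.0078+0.0892z,  y = -0.0517+0.3854z
into |P−O₁|² = l²: 1.1565z² + 0.2113z + -0.0753 = 0;  Δ = 0.3932;  z = -0.3624 or 0.1798 → z<0 root = -0.3624
x = -0.0245, y = -0.1914

(-0.0245, -0.1914, -0.3624)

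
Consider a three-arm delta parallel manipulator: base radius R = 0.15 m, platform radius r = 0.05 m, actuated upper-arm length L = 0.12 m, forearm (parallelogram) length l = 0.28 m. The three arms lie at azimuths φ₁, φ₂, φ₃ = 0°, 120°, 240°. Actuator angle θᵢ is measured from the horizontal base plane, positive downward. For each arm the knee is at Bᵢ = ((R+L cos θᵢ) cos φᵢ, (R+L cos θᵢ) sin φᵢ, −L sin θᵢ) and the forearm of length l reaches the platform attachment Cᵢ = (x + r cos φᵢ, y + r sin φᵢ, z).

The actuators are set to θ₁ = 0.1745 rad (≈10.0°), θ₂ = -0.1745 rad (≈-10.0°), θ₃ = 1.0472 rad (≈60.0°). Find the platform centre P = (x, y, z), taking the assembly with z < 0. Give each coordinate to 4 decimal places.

S1 = (0.2182·cos0.0°, 0.2182·sin0.0°, -0.0208) = (0.2182, 0.0000, -0.0208)
S2 = (0.2182·cos120.0°, 0.2182·sin120.0°, 0.0208) = (-0.1091, 0.1889, 0.0208)
φ3=240.0°: virtual centre (-0.0800, -0.1386, -0.1039), radius l
eliminate P² terms by subtracting sphere 1 from 2 and 3
linear system: -0.6545x+0.3779y = 0.0000−0.0833z; -0.5964x+-0.2771y = -0.0116−-0.1662z
det = 0.4067;  x = 0.0108+-0.0976z,  y = 0.0187+-0.3896z
quadratic in z: (1.1613)z²+(0.0676)z+(-0.0346)=0, √Δ=0.4066 → z ∈ {-0.2042, 0.1460}; z = -0.2042 (taking z<0)
x = 0.0307, y = 0.0983

(0.0307, 0.0983, -0.2042)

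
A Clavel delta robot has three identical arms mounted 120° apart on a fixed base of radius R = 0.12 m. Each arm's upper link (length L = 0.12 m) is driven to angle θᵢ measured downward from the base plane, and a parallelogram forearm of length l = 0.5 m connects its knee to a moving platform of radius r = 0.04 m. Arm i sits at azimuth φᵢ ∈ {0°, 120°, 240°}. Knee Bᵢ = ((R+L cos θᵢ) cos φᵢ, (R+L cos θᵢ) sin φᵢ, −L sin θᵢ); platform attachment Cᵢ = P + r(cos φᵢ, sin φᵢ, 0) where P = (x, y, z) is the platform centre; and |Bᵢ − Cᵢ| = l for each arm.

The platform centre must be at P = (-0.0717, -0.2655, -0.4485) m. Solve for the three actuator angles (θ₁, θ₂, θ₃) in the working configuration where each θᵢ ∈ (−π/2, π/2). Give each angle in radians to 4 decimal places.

θ₁ = 0.8727, θ₂ = 1.2216, θ₃ = -0.3493

φ1=0.0° → target in arm frame (-0.0717, -0.2655)
  A cos θ + B sin θ = C:  0.1517·cos θ + -0.4485·sin θ = -0.2461
  √(A²+B²)=0.4735;  θ1 = -1.2446+2.1173 ≈ 0.8727
arm 2 (φ=120.0°): x'=-0.1941, y'=0.1948
  A cos θ + B sin θ = C:  0.2741·cos θ + -0.4485·sin θ = -0.3277
  √(A²+B²)=0.5256;  θ2 = -1.0223+2.2438 ≈ 1.2216
φ3=240.0° → target in arm frame (0.2658, 0.0707)
  A cos θ + B sin θ = C:  -0.1858·cos θ + -0.4485·sin θ = -0.0211
  √(A²+B²)=0.4855;  θ3 = -1.9635+1.6142 ≈ -0.3493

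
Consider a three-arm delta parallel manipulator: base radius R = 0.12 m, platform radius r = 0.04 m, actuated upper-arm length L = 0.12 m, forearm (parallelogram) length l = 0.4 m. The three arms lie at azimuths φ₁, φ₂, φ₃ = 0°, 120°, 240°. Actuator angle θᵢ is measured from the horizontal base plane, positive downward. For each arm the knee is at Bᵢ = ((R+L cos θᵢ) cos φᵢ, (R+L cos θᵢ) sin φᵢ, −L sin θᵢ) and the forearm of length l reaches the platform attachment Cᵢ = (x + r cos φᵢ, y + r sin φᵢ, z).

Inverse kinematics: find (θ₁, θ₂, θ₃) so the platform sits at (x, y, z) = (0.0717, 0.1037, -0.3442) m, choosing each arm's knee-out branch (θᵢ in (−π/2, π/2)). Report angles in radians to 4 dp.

arm 1 (φ=0.0°): x'=0.0717, y'=0.1037
  A cos θ + B sin θ = C:  0.0083·cos θ + -0.3442·sin θ = 0.0679
  √(A²+B²)=0.3443;  θ1 = -1.5467+1.3722 ≈ -0.1745
φ2=120.0° → target in arm frame (0.0540, -0.1139)
  A cos θ + B sin θ = C:  0.0260·cos θ + -0.3442·sin θ = 0.0561
  θ2 = atan2(B,A) + arccos(C/0.3452) = -0.0877
arm 3 (φ=240.0°): x'=-0.1257, y'=0.0102
  A=0.2057, B=-0.3442, C=(l²−L²−A²−y'²−z²)/(2L)=-0.0636
  √(A²+B²)=0.4010;  θ3 = -1.0322+1.7302 ≈ 0.6980

θ₁ = -0.1745, θ₂ = -0.0877, θ₃ = 0.6980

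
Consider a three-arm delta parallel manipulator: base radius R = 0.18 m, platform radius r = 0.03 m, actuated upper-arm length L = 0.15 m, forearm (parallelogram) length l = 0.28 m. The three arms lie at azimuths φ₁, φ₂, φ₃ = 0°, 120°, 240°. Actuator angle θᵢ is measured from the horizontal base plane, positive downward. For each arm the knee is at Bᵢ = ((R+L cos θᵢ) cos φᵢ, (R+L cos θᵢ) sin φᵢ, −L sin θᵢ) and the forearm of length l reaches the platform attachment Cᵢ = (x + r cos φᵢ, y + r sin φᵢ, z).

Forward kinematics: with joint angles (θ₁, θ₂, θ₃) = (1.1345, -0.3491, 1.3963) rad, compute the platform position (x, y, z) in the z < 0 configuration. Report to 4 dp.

(-0.0363, 0.1217, -0.1712)

centre 1 = (0.2134·cos0.0°, 0.2134·sin0.0°, -0.1359) = (0.2134, 0.0000, -0.1359)
centre 2 = (0.2910·cos120.0°, 0.2910·sin120.0°, 0.0513) = (-0.1455, 0.2520, 0.0513)
centre 3 = (0.1760·cos240.0°, 0.1760·sin240.0°, -0.1477) = (-0.0880, -0.1525, -0.1477)
|centre ₂|²−|centre ₁|² = 0.0233;  |centre ₃|²−|centre ₁|² = -0.0112
[-0.7177 0.5039 0.3745]·P = 0.0233;  [-0.6028 -0.3049 -0.0235]·P = -0.0112
Cramer: x(z) = -0.0028+0.1958z;  y(z) = 0.0422-0.4643z
into |P−centre ₁|² = l²: 1.2539z² + 0.1480z + -0.0114 = 0;  Δ = 0.0791;  z = -0.1712 or 0.0531 → z<0 root = -0.1712
x = -0.0363, y = 0.1217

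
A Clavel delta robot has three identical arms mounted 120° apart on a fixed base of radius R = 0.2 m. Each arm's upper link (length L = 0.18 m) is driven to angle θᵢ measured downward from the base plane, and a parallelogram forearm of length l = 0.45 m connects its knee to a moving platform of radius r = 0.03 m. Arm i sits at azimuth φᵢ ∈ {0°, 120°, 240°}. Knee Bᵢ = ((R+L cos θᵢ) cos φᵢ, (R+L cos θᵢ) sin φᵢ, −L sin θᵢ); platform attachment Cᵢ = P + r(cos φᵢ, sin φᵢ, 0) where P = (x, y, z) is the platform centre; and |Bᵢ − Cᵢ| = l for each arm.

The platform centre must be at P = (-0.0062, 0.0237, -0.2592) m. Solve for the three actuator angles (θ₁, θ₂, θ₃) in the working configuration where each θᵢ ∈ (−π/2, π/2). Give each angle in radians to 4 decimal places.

φ1=0.0° → target in arm frame (-0.0062, 0.0237)
  e−x'=0.1762;  (l²−L²−(e−x')²−y'²−z²)/2L = 0.1981
  √(A²+B²)=0.3134;  θ1 = -0.9738+0.8867 ≈ -0.0871
φ2=120.0° → target in arm frame (0.0236, -0.0065)
  A=0.1464, B=-0.2592, C=(l²−L²−A²−y'²−z²)/(2L)=0.2262
  γ=atan2(-0.2592,0.1464)=-1.0567;  ψ=arccos(0.7600)=0.7074;  θ2=γ+ψ≈-0.3493
arm 3 (φ=240.0°): x'=-0.0174, y'=-0.0172
  e−x'=0.1874;  (l²−L²−(e−x')²−y'²−z²)/2L = 0.1875
  θ3 = atan2(B,A) + arccos(C/0.3199) = -0.0002

θ₁ = -0.0871, θ₂ = -0.3493, θ₃ = -0.0002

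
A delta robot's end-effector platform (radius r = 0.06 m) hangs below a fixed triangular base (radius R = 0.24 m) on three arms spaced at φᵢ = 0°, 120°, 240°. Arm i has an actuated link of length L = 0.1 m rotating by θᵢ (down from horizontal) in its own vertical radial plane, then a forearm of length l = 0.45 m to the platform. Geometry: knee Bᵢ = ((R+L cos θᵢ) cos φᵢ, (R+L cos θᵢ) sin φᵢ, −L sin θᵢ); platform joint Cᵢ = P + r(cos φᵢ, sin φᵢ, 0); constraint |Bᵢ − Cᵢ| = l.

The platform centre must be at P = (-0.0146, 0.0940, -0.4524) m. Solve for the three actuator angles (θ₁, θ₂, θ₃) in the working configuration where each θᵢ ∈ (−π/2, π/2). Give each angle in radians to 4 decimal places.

arm 1 (φ=0.0°): x'=-0.0146, y'=0.0940
  e−x'=0.1946;  (l²−L²−(e−x')²−y'²−z²)/2L = -0.2944
  γ=atan2(-0.4524,0.1946)=-1.1646;  ψ=arccos(-0.5977)=2.2114;  θ1=γ+ψ≈1.0469
rotate P by −φ2: (0.0887, -0.0344, -0.4524)
  A=0.0913, B=-0.4524, C=(l²−L²−A²−y'²−z²)/(2L)=-0.1084
  γ=atan2(-0.4524,0.0913)=-1.3717;  ψ=arccos(-0.2349)=1.8079;  θ2=γ+ψ≈0.4362
arm 3 (φ=240.0°): x'=-0.0741, y'=-0.0596
  e−x'=0.2541;  (l²−L²−(e−x')²−y'²−z²)/2L = -0.4015
  γ=atan2(-0.4524,0.2541)=-1.0590;  ψ=arccos(-0.7737)=2.4555;  θ3=γ+ψ≈1.3965

θ₁ = 1.0469, θ₂ = 0.4362, θ₃ = 1.3965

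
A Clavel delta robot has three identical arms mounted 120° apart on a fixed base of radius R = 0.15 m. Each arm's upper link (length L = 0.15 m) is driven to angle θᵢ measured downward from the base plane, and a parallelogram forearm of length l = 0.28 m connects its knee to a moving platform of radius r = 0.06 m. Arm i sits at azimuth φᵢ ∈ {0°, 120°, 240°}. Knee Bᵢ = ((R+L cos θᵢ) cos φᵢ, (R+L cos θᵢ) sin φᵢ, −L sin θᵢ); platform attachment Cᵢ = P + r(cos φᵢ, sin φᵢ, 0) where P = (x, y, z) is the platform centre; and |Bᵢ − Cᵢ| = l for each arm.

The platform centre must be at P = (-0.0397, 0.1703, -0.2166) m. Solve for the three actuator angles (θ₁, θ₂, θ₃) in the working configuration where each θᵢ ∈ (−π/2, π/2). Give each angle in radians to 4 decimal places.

rotate P by −φ1: (-0.0397, 0.1703, -0.2166)
  A=0.1297, B=-0.2166, C=(l²−L²−A²−y'²−z²)/(2L)=-0.1228
  √(A²+B²)=0.2525;  θ1 = -1.0313+2.0788 ≈ 1.0475
φ2=120.0° → target in arm frame (0.1673, -0.0508)
  A=-0.0773, B=-0.2166, C=(l²−L²−A²−y'²−z²)/(2L)=0.0014
  θ2 = atan2(B,A) + arccos(C/0.2300) = -0.3491
rotate P by −φ3: (-0.1276, -0.1195, -0.2166)
  A=0.2176, B=-0.2166, C=(l²−L²−A²−y'²−z²)/(2L)=-0.1756
  θ3 = atan2(B,A) + arccos(C/0.3071) = 1.3964

θ₁ = 1.0475, θ₂ = -0.3491, θ₃ = 1.3964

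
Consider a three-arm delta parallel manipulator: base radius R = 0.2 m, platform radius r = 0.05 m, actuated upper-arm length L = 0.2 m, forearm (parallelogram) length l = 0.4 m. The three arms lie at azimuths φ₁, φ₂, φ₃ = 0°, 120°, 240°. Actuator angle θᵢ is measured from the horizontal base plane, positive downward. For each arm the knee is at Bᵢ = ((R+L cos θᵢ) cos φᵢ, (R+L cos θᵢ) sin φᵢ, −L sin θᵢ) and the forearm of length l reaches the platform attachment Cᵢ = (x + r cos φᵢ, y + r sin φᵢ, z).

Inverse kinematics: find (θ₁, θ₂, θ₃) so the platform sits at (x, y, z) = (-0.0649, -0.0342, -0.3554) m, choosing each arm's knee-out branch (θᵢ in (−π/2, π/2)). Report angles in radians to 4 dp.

rotate P by −φ1: (-0.0649, -0.0342, -0.3554)
  A cos θ + B sin θ = C:  0.2149·cos θ + -0.3554·sin θ = -0.1342
  √(A²+B²)=0.4153;  θ1 = -1.0269+1.8997 ≈ 0.8728
arm 2 (φ=120.0°): x'=0.0028, y'=0.0733
  A cos θ + B sin θ = C:  0.1472·cos θ + -0.3554·sin θ = -0.0834
  θ2 = atan2(B,A) + arccos(C/0.3847) = 0.6110
rotate P by −φ3: (0.0621, -0.0391, -0.3554)
  A=0.0879, B=-0.3554, C=(l²−L²−A²−y'²−z²)/(2L)=-0.0389
  γ=atan2(-0.3554,0.0879)=-1.3283;  ψ=arccos(-0.1063)=1.6773;  θ3=γ+ψ≈0.3491

θ₁ = 0.8728, θ₂ = 0.6110, θ₃ = 0.3491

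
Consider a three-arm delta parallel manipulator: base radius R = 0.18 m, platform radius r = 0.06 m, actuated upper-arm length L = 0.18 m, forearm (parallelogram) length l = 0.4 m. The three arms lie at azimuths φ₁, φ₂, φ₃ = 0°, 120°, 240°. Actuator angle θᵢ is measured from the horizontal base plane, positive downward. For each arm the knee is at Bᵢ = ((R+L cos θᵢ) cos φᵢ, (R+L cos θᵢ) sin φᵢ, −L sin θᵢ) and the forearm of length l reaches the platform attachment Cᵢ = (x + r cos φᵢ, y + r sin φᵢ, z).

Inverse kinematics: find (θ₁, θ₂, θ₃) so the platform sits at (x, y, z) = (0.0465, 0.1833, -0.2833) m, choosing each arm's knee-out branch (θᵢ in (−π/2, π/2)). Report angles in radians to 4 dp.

rotate P by −φ1: (0.0465, 0.1833, -0.2833)
  A=0.0735, B=-0.2833, C=(l²−L²−A²−y'²−z²)/(2L)=0.0232
  √(A²+B²)=0.2927;  θ1 = -1.3170+1.4916 ≈ 0.1746
φ2=120.0° → target in arm frame (0.1355, -0.1319)
  A=-0.0155, B=-0.2833, C=(l²−L²−A²−y'²−z²)/(2L)=0.0825
  γ=atan2(-0.2833,-0.0155)=-1.6254;  ψ=arccos(0.2908)=1.2758;  θ2=γ+ψ≈-0.3497
φ3=240.0° → target in arm frame (-0.1820, -0.0514)
  e−x'=0.3020;  (l²−L²−(e−x')²−y'²−z²)/2L = -0.1292
  θ3 = atan2(B,A) + arccos(C/0.4141) = 1.1345

θ₁ = 0.1746, θ₂ = -0.3497, θ₃ = 1.1345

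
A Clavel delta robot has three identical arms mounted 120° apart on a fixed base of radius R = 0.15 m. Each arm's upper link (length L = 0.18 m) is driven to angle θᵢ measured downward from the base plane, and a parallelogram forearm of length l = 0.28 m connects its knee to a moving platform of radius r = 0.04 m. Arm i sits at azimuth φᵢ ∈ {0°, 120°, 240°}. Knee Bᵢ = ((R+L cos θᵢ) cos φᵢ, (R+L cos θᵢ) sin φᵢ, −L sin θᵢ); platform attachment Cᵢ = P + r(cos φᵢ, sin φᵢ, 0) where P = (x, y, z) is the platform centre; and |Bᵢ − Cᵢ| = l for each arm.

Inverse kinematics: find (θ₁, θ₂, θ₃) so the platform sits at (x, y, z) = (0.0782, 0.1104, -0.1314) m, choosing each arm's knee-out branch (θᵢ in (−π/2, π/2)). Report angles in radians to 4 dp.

θ₁ = -0.0874, θ₂ = 0.1743, θ₃ = 1.3964

φ1=0.0° → target in arm frame (0.0782, 0.1104)
  A cos θ + B sin θ = C:  0.0318·cos θ + -0.1314·sin θ = 0.0432
  γ=atan2(-0.1314,0.0318)=-1.3334;  ψ=arccos(0.3192)=1.2459;  θ1=γ+ψ≈-0.0874
rotate P by −φ2: (0.0565, -0.1229, -0.1314)
  A cos θ + B sin θ = C:  0.0535·cos θ + -0.1314·sin θ = 0.0299
  γ=atan2(-0.1314,0.0535)=-1.1842;  ψ=arccos(0.2107)=1.3585;  θ2=γ+ψ≈0.1743
φ3=240.0° → target in arm frame (-0.1347, 0.0125)
  A=0.2447, B=-0.1314, C=(l²−L²−A²−y'²−z²)/(2L)=-0.0870
  θ3 = atan2(B,A) + arccos(C/0.2778) = 1.3964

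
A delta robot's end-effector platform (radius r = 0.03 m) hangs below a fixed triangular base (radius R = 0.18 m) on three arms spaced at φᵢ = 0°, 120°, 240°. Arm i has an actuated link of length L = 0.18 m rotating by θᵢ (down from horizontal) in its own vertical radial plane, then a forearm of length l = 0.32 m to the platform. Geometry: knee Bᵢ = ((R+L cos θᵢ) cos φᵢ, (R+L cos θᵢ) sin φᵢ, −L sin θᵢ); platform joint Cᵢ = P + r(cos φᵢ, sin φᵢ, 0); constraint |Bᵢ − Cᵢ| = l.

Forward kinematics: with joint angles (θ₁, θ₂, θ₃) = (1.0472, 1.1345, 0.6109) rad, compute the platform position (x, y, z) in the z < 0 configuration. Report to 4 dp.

φ1=0.0°: virtual centre (0.2400, 0.0000, -0.1559), radius l
arm 2 at φ=120.0°: (R−r)+L cos θ2 = 0.2261;  S2 = (-0.1130, 0.1958, -0.1631)
φ3=240.0°: virtual centre (-0.1487, -0.2576, -0.1032), radius l
|S₂|²−|S₁|² = -0.0042;  |S₃|²−|S₁|² = 0.0172
plane₁₂: -0.7061x+0.3916y+-0.0145z = -0.0042
Cramer: x(z) = -0.0069+0.0505z;  y(z) = -0.0231+0.1281z
quadratic in z: (1.0190)z²+(0.2809)z+(-0.0166)=0, √Δ=0.3830 → z ∈ {-0.3258, 0.0501}; z = -0.3258 (taking z<0)
x = -0.0233, y = -0.0648

(-0.0233, -0.0648, -0.3258)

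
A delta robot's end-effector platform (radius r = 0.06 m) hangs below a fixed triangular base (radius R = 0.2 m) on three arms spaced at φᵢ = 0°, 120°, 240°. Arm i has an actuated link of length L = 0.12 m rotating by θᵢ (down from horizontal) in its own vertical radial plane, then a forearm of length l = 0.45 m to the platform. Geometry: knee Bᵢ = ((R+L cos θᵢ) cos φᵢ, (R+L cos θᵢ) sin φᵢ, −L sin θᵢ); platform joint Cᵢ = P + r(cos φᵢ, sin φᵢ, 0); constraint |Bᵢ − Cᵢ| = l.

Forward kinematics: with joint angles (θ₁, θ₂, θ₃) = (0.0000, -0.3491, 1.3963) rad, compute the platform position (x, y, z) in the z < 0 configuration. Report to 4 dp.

O1 = (0.2600·cos0.0°, 0.2600·sin0.0°, 0.0000) = (0.2600, 0.0000, 0.0000)
arm 2 at φ=120.0°: ρ2 = 0.2528;  O2 = (-0.1264, 0.2189, 0.0410)
O3 = (0.1608·cos240.0°, 0.1608·sin240.0°, -0.1182) = (-0.0804, -0.1393, -0.1182)
|O₂|²−|O₁|² = -0.0020;  |O₃|²−|O₁|² = -0.0278
plane₁₂: -0.7728x+0.4378y+0.0821z = -0.0020
det = 0.5133;  x = 0.0248+-0.1570z,  y = 0.0391+-0.4647z
into |P−O₁|² = l²: 1.2406z² + 0.0375z + -0.1456 = 0;  Δ = 0.7241;  z = -0.3581 or 0.3278 → z<0 root = -0.3581
x = 0.0810, y = 0.2055

(0.0810, 0.2055, -0.3581)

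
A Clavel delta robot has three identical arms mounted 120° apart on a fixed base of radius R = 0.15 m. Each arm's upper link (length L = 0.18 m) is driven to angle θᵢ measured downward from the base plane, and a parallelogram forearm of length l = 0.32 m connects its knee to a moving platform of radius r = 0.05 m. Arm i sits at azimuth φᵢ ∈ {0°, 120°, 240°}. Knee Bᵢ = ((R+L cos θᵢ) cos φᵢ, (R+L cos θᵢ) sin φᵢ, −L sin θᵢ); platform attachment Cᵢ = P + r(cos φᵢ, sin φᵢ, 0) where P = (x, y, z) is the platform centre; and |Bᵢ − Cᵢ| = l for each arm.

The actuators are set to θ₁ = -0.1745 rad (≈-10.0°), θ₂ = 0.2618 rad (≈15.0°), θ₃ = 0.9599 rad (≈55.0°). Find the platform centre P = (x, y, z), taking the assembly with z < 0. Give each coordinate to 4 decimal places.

arm 1 at φ=0.0°: e+L cos θ1 = 0.2773;  O1 = (0.2773, 0.0000, 0.0313)
O2 = (0.2739·cos120.0°, 0.2739·sin120.0°, -0.0466) = (-0.1369, 0.2372, -0.0466)
arm 3 at φ=240.0°: e+L cos θ3 = 0.2032;  O3 = (-0.1016, -0.1760, -0.1474)
eliminate P² terms by subtracting sphere 1 from 2 and 3
plane₁₂: -0.8284x+0.4744y+-0.1557z = -0.0007
det = 0.6511;  x = 0.0112+-0.3446z,  y = 0.0180+-0.2735z
quadratic in z: (1.1935)z²+(0.1110)z+(-0.0303)=0, √Δ=0.3961 → z ∈ {-0.2124, 0.1194}; z = -0.2124 (taking z<0)
x = 0.0843, y = 0.0762

(0.0843, 0.0762, -0.2124)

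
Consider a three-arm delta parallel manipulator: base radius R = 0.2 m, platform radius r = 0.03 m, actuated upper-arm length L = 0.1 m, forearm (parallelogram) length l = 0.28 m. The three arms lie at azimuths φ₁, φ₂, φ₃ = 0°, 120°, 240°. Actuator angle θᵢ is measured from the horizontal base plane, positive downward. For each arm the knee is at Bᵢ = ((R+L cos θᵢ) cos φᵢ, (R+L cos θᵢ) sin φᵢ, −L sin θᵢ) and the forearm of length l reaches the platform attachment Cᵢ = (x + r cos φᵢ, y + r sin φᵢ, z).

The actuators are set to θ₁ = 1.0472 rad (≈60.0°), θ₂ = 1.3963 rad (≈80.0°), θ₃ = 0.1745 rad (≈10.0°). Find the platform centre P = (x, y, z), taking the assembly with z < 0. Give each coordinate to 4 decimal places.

(-0.0145, -0.0782, -0.2180)

centre 1 = (0.2200·cos0.0°, 0.2200·sin0.0°, -0.0866) = (0.2200, 0.0000, -0.0866)
centre 2 = (0.1874·cos120.0°, 0.1874·sin120.0°, -0.0985) = (-0.0937, 0.1623, -0.0985)
centre 3 = (0.2685·cos240.0°, 0.2685·sin240.0°, -0.0174) = (-0.1342, -0.2325, -0.0174)
subtract pairs → two planes through P
[-0.6274 0.3245 -0.0238]·P = -0.0111;  [-0.7085 -0.4650 0.1385]·P = 0.0165
det = 0.5217;  x = -0.0004+0.0650z,  y = -0.0349+0.1988z
sphere 1 gives Az²+Bz+C=0 with A=1.0437, B=0.1307, C=-0.0211;  B²−4AC=0.1053;  roots -0.2180, 0.0928;  negative root z = -0.2180
x = -0.0145, y = -0.0782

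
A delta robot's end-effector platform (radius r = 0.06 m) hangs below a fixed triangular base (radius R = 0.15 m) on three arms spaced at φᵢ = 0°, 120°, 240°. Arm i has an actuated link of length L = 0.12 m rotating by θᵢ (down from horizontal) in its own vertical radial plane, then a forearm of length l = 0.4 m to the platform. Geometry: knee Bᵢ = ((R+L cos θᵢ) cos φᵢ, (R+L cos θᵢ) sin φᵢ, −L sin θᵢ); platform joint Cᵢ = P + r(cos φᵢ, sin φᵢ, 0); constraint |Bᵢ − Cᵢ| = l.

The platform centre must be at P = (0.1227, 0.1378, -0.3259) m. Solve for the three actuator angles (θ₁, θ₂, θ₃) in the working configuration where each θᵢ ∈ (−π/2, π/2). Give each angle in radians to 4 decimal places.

arm 1 (φ=0.0°): x'=0.1227, y'=0.1378
  A=-0.0327, B=-0.3259, C=(l²−L²−A²−y'²−z²)/(2L)=0.0805
  θ1 = atan2(B,A) + arccos(C/0.3275) = -0.3485
φ2=120.0° → target in arm frame (0.0580, -0.1752)
  e−x'=0.0320;  (l²−L²−(e−x')²−y'²−z²)/2L = 0.0320
  θ2 = atan2(B,A) + arccos(C/0.3275) = 0.0000
rotate P by −φ3: (-0.1807, 0.0374, -0.3259)
  A=0.2707, B=-0.3259, C=(l²−L²−A²−y'²−z²)/(2L)=-0.1470
  √(A²+B²)=0.4237;  θ3 = -0.8777+1.9251 ≈ 1.0475

θ₁ = -0.3485, θ₂ = 0.0000, θ₃ = 1.0475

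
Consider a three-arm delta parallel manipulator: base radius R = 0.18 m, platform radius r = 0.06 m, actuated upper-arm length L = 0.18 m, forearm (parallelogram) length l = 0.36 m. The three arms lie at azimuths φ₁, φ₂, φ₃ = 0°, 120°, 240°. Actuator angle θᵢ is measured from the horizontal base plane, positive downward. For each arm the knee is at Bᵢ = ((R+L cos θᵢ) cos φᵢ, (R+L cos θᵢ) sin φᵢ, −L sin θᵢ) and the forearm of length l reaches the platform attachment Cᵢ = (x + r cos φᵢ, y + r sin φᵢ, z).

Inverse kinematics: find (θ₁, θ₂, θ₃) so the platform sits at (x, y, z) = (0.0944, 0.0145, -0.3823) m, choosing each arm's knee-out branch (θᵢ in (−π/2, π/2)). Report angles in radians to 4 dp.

rotate P by −φ1: (0.0944, 0.0145, -0.3823)
  A=0.0256, B=-0.3823, C=(l²−L²−A²−y'²−z²)/(2L)=-0.1384
  √(A²+B²)=0.3832;  θ1 = -1.5039+1.9403 ≈ 0.4364
arm 2 (φ=120.0°): x'=-0.0346, y'=-0.0890
  e−x'=0.1546;  (l²−L²−(e−x')²−y'²−z²)/2L = -0.2244
  γ=atan2(-0.3823,0.1546)=-1.1864;  ψ=arccos(-0.5442)=2.1462;  θ2=γ+ψ≈0.9598
φ3=240.0° → target in arm frame (-0.0598, 0.0745)
  A=0.1798, B=-0.3823, C=(l²−L²−A²−y'²−z²)/(2L)=-0.2412
  √(A²+B²)=0.4225;  θ3 = -1.1313+2.1783 ≈ 1.0471

θ₁ = 0.4364, θ₂ = 0.9598, θ₃ = 1.0471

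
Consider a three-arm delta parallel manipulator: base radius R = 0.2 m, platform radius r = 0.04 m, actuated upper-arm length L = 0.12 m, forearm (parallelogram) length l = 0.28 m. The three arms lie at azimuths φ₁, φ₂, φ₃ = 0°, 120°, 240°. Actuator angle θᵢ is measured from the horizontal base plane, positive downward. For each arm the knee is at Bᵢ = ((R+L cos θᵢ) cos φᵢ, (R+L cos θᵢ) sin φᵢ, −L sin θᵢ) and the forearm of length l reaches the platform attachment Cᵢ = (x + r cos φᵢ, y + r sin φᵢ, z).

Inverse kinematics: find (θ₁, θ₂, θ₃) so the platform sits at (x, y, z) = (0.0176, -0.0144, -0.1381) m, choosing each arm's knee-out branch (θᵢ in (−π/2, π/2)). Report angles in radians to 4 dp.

rotate P by −φ1: (0.0176, -0.0144, -0.1381)
  A cos θ + B sin θ = C:  0.1424·cos θ + -0.1381·sin θ = 0.1018
  γ=atan2(-0.1381,0.1424)=-0.7701;  ψ=arccos(0.5134)=1.0316;  θ1=γ+ψ≈0.2616
φ2=120.0° → target in arm frame (-0.0213, -0.0080)
  A=0.1813, B=-0.1381, C=(l²−L²−A²−y'²−z²)/(2L)=0.0500
  γ=atan2(-0.1381,0.1813)=-0.6510;  ψ=arccos(0.2195)=1.3495;  θ2=γ+ψ≈0.6985
rotate P by −φ3: (0.0037, 0.0224, -0.1381)
  e−x'=0.1563;  (l²−L²−(e−x')²−y'²−z²)/2L = 0.0833
  √(A²+B²)=0.2086;  θ3 = -0.7236+1.1601 ≈ 0.4366

θ₁ = 0.2616, θ₂ = 0.6985, θ₃ = 0.4366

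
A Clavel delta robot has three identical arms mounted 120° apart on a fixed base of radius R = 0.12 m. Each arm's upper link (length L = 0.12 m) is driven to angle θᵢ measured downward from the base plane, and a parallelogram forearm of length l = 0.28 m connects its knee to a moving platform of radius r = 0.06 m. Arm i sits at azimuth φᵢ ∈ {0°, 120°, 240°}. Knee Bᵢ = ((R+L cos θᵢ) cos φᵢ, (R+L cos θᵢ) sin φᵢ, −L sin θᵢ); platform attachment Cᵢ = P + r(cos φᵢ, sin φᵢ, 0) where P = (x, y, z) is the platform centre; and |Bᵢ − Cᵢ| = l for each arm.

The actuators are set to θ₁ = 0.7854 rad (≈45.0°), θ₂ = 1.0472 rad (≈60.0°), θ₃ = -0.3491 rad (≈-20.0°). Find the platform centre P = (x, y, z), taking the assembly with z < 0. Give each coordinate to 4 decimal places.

S1 = (0.1449·cos0.0°, 0.1449·sin0.0°, -0.0849) = (0.1449, 0.0000, -0.0849)
φ2=120.0°: virtual centre (-0.0600, 0.1039, -0.1039), radius l
arm 3 at φ=240.0°: (R−r)+L cos θ3 = 0.1728;  S3 = (-0.0864, -0.1496, 0.0410)
subtract pairs → two planes through P
plane₁₂: -0.4097x+0.2078y+-0.0381z = -0.0030
det = 0.2187;  x = 0.0009+0.1871z,  y = -0.0126+0.5523z
quadratic in z: (1.3401)z²+(0.1019)z+(-0.0503)=0, √Δ=0.5293 → z ∈ {-0.2355, 0.1594}; z = -0.2355 (taking z<0)
x = -0.0432, y = -0.1427

(-0.0432, -0.1427, -0.2355)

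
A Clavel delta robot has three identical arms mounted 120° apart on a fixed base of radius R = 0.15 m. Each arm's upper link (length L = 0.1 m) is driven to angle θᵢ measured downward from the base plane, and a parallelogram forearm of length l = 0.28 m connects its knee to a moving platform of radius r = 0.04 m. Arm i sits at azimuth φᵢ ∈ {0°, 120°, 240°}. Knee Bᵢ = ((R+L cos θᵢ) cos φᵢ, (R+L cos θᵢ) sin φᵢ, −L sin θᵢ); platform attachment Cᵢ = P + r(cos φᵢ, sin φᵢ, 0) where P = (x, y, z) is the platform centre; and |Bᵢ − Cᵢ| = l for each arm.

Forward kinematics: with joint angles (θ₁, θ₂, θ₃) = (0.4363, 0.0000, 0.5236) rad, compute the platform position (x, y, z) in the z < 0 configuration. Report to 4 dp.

(-0.0129, 0.0352, -0.2200)

O1 = (0.2006·cos0.0°, 0.2006·sin0.0°, -0.0423) = (0.2006, 0.0000, -0.0423)
O2 = (0.2100·cos120.0°, 0.2100·sin120.0°, 0.0000) = (-0.1050, 0.1819, 0.0000)
φ3=240.0°: virtual centre (-0.0983, -0.1703, -0.0500), radius l
subtract pairs → two planes through P
plane₁₂: -0.6113x+0.3637y+0.0845z = 0.0021
Cramer: x(z) = -0.0009+0.0544z;  y(z) = 0.0042-0.1410z
into |P−O₁|² = l²: 1.0228z² + 0.0614z + -0.0360 = 0;  Δ = 0.1510;  z = -0.2200 or 0.1599 → z<0 root = -0.2200
x = -0.0129, y = 0.0352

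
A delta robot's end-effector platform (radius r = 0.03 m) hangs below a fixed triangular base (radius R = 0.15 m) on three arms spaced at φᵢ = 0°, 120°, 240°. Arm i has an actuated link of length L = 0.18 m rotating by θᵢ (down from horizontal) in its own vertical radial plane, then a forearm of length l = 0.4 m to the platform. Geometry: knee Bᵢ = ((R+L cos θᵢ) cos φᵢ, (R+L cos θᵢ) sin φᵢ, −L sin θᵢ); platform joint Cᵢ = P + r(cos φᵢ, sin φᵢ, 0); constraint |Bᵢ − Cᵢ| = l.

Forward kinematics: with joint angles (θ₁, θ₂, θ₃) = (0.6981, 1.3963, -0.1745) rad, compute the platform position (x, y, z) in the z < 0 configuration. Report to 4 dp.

S1 = (0.2579·cos0.0°, 0.2579·sin0.0°, -0.1157) = (0.2579, 0.0000, -0.1157)
arm 2 at φ=120.0°: (R−r)+L cos θ2 = 0.1513;  S2 = (-0.0756, 0.1310, -0.1773)
S3 = (0.2973·cos240.0°, 0.2973·sin240.0°, 0.0313) = (-0.1486, -0.2574, 0.0313)
|S₂|²−|S₁|² = -0.0256;  |S₃|²−|S₁|² = 0.0094
[-0.6670 0.2620 -0.1231]·P = -0.0256;  [-0.8130 -0.5149 0.2939]·P = 0.0094
Cramer: x(z) = 0.0192+0.0244z;  y(z) = -0.0487+0.5322z
quadratic in z: (1.2839)z²+(0.1679)z+(-0.0873)=0, √Δ=0.6902 → z ∈ {-0.3342, 0.2034}; z = -0.3342 (taking z<0)
x = 0.0111, y = -0.2266

(0.0111, -0.2266, -0.3342)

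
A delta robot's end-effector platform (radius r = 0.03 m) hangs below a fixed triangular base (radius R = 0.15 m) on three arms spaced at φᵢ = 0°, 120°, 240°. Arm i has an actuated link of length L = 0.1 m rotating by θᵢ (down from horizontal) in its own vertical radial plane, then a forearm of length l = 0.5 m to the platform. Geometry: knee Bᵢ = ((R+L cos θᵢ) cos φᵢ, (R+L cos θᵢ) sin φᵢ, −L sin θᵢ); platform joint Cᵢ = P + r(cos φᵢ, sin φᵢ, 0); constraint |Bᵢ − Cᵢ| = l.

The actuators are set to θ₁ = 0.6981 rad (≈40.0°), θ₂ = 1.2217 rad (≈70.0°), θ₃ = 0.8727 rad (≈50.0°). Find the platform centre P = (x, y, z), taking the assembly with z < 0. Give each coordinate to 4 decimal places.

(0.0543, -0.0472, -0.5413)

S1 = (0.1966·cos0.0°, 0.1966·sin0.0°, -0.0643) = (0.1966, 0.0000, -0.0643)
S2 = (0.1542·cos120.0°, 0.1542·sin120.0°, -0.0940) = (-0.0771, 0.1335, -0.0940)
S3 = (0.1843·cos240.0°, 0.1843·sin240.0°, -0.0766) = (-0.0921, -0.1596, -0.0766)
eliminate P² terms by subtracting sphere 1 from 2 and 3
plane₁₂: -0.5474x+0.2671y+-0.0594z = -0.0102
Cramer: x(z) = 0.0123-0.0776z;  y(z) = -0.0129+0.0632z
quadratic in z: (1.0100)z²+(0.1555)z+(-0.2117)=0, √Δ=0.9379 → z ∈ {-0.5413, 0.3873}; z = -0.5413 (taking z<0)
x = 0.0543, y = -0.0472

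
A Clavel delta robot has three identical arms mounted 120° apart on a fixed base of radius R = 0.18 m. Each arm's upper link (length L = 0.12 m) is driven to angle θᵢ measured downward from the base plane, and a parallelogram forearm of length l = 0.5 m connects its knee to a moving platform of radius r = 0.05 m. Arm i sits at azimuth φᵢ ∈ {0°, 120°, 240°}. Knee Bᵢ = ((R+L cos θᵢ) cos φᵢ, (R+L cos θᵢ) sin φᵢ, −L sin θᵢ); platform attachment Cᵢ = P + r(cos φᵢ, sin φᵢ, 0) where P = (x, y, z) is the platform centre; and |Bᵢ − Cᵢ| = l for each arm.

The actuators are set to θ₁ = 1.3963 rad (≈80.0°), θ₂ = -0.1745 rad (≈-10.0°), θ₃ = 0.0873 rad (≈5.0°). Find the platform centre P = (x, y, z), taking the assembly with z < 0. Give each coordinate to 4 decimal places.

S1 = (0.1508·cos0.0°, 0.1508·sin0.0°, -0.1182) = (0.1508, 0.0000, -0.1182)
S2 = (0.2482·cos120.0°, 0.2482·sin120.0°, 0.0208) = (-0.1241, 0.2149, 0.0208)
φ3=240.0°: virtual centre (-0.1248, -0.2161, -0.0105), radius l
subtract pairs → two planes through P
linear system: -0.5498x+0.4299y = 0.0253−0.2780z; -0.5512x+-0.4322y = 0.0257−0.2154z
det = 0.4746;  x = -0.0463+0.4483z,  y = -0.0003+-0.0733z
quadratic in z: (1.2064)z²+(0.0597)z+(-0.1972)=0, √Δ=0.9772 → z ∈ {-0.4298, 0.3803}; z = -0.4298 (taking z<0)
x = -0.2390, y = 0.0312

(-0.2390, 0.0312, -0.4298)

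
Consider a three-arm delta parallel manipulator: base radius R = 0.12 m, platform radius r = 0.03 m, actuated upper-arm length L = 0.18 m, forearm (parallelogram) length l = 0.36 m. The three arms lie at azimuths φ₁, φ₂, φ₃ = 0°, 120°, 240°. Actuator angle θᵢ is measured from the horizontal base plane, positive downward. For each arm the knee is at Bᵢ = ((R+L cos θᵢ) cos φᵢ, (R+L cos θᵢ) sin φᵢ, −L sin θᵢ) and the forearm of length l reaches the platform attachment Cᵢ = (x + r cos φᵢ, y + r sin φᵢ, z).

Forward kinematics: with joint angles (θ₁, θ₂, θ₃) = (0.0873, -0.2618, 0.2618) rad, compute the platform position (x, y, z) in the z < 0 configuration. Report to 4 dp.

(-0.0082, 0.0489, -0.2398)

arm 1 at φ=0.0°: e+L cos θ1 = 0.2693;  centre 1 = (0.2693, 0.0000, -0.0157)
centre 2 = (0.2639·cos120.0°, 0.2639·sin120.0°, 0.0466) = (-0.1319, 0.2285, 0.0466)
centre 3 = (0.2639·cos240.0°, 0.2639·sin240.0°, -0.0466) = (-0.1319, -0.2285, -0.0466)
eliminate P² terms by subtracting sphere 1 from 2 and 3
[-0.8025 0.4570 0.1246]·P = -0.0010;  [-0.8025 -0.4570 -0.0618]·P = -0.0010
Cramer: x(z) = 0.0012+0.0391z;  y(z) = 0.0000-0.2039z
into |P−centre ₁|² = l²: 1.0431z² + 0.0104z + -0.0575 = 0;  Δ = 0.2399;  z = -0.2398 or 0.2298 → z<0 root = -0.2398
x = -0.0082, y = 0.0489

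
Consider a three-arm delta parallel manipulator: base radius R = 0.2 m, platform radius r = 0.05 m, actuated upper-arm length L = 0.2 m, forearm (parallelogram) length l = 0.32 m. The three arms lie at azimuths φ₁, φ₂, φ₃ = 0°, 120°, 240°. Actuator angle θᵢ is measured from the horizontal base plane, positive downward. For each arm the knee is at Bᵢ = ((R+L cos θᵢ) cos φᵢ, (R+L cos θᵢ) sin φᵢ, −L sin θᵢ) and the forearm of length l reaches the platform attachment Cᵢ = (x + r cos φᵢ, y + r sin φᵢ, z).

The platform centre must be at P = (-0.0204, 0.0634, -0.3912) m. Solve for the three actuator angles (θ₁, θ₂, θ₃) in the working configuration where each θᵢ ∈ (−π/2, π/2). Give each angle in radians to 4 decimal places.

θ₁ = 1.2214, θ₂ = 0.8727, θ₃ = 1.3089

rotate P by −φ1: (-0.0204, 0.0634, -0.3912)
  A cos θ + B sin θ = C:  0.1704·cos θ + -0.3912·sin θ = -0.3092
  θ1 = atan2(B,A) + arccos(C/0.4267) = 1.2214
rotate P by −φ2: (0.0651, -0.0140, -0.3912)
  e−x'=0.0849;  (l²−L²−(e−x')²−y'²−z²)/2L = -0.2451
  γ=atan2(-0.3912,0.0849)=-1.3571;  ψ=arccos(-0.6123)=2.2298;  θ2=γ+ψ≈0.8727
arm 3 (φ=240.0°): x'=-0.0447, y'=-0.0494
  A cos θ + B sin θ = C:  0.1947·cos θ + -0.3912·sin θ = -0.3275
  γ=atan2(-0.3912,0.1947)=-1.1090;  ψ=arccos(-0.7494)=2.4179;  θ3=γ+ψ≈1.3089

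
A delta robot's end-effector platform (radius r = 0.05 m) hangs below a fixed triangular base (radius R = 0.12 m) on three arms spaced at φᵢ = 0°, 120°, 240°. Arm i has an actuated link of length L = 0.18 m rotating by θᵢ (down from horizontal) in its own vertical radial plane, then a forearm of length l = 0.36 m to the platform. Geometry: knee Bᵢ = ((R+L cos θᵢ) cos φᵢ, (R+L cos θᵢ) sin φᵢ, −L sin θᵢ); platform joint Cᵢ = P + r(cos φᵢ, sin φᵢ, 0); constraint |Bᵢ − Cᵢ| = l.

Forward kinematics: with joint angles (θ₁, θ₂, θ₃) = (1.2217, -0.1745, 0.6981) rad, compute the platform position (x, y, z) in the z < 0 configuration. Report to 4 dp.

(-0.1798, 0.1135, -0.3098)

arm 1 at φ=0.0°: e+L cos θ1 = 0.1316;  centre 1 = (0.1316, 0.0000, -0.1691)
arm 2 at φ=120.0°: e+L cos θ2 = 0.2473;  centre 2 = (-0.1236, 0.2141, 0.0313)
arm 3 at φ=240.0°: e+L cos θ3 = 0.2079;  centre 3 = (-0.1039, -0.1800, -0.1157)
|centre ₂|²−|centre ₁|² = 0.0162;  |centre ₃|²−|centre ₁|² = 0.0107
linear system: -0.5104x+0.4283y = 0.0162−0.4008z; -0.4710x+-0.3601y = 0.0107−0.1069z
det = 0.3855;  x = -0.0270+0.4931z,  y = 0.0056+-0.3482z
into |P−centre ₁|² = l²: 1.3644z² + 0.1780z + -0.0758 = 0;  Δ = 0.4454;  z = -0.3098 or 0.1794 → z<0 root = -0.3098
x = -0.1798, y = 0.1135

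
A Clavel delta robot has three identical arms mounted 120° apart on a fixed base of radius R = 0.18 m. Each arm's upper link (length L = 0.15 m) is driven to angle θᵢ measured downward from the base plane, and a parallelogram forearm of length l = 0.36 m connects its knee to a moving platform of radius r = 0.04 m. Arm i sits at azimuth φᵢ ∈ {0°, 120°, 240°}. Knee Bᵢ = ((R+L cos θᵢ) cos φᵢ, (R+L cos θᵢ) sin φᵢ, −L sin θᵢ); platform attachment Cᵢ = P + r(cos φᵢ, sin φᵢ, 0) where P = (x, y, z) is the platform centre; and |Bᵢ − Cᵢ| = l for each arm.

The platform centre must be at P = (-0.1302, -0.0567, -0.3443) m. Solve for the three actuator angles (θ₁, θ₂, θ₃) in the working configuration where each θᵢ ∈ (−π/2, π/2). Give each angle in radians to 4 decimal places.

θ₁ = 1.3965, θ₂ = 0.7854, θ₃ = 0.2615

arm 1 (φ=0.0°): x'=-0.1302, y'=-0.0567
  A cos θ + B sin θ = C:  0.2702·cos θ + -0.3443·sin θ = -0.2922
  θ1 = atan2(B,A) + arccos(C/0.4377) = 1.3965
rotate P by −φ2: (0.0160, 0.1411, -0.3443)
  A cos θ + B sin θ = C:  0.1240·cos θ + -0.3443·sin θ = -0.1558
  √(A²+B²)=0.3659;  θ2 = -1.2251+2.0105 ≈ 0.7854
φ3=240.0° → target in arm frame (0.1142, -0.0844)
  A cos θ + B sin θ = C:  0.0258·cos θ + -0.3443·sin θ = -0.0641
  γ=atan2(-0.3443,0.0258)=-1.4960;  ψ=arccos(-0.1857)=1.7576;  θ3=γ+ψ≈0.2615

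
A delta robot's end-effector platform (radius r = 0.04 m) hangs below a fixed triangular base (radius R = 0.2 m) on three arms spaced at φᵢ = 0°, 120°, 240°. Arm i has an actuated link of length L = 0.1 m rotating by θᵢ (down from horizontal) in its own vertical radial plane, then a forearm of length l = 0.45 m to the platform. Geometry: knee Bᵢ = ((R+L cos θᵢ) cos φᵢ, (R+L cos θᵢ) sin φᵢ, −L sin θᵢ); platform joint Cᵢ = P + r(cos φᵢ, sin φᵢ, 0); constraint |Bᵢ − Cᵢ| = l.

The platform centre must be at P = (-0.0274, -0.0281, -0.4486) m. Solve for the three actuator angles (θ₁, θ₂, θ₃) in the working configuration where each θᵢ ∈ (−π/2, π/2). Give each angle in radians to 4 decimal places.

rotate P by −φ1: (-0.0274, -0.0281, -0.4486)
  e−x'=0.1874;  (l²−L²−(e−x')²−y'²−z²)/2L = -0.2233
  γ=atan2(-0.4486,0.1874)=-1.1751;  ψ=arccos(-0.4592)=2.0479;  θ1=γ+ψ≈0.8728
arm 2 (φ=120.0°): x'=-0.0106, y'=0.0378
  A=0.1706, B=-0.4486, C=(l²−L²−A²−y'²−z²)/(2L)=-0.1964
  γ=atan2(-0.4486,0.1706)=-1.2073;  ψ=arccos(-0.4093)=1.9924;  θ2=γ+ψ≈0.7851
rotate P by −φ3: (0.0380, -0.0097, -0.4486)
  e−x'=0.1220;  (l²−L²−(e−x')²−y'²−z²)/2L = -0.1186
  θ3 = atan2(B,A) + arccos(C/0.4649) = 0.5233

θ₁ = 0.8728, θ₂ = 0.7851, θ₃ = 0.5233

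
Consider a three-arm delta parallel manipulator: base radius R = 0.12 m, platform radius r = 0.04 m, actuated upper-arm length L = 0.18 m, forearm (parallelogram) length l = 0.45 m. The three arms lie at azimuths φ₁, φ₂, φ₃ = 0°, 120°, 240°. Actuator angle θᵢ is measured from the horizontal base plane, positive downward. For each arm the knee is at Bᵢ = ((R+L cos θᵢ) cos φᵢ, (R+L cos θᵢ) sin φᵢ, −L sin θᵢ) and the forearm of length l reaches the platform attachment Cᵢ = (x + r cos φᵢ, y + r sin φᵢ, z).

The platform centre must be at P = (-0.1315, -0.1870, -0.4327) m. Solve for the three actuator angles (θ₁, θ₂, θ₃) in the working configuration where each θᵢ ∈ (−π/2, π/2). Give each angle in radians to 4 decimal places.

rotate P by −φ1: (-0.1315, -0.1870, -0.4327)
  e−x'=0.2115;  (l²−L²−(e−x')²−y'²−z²)/2L = -0.2690
  √(A²+B²)=0.4816;  θ1 = -1.1162+2.1633 ≈ 1.0472
φ2=120.0° → target in arm frame (-0.0962, 0.2074)
  A cos θ + B sin θ = C:  0.1762·cos θ + -0.4327·sin θ = -0.2533
  √(A²+B²)=0.4672;  θ2 = -1.1841+2.1438 ≈ 0.9597
φ3=240.0° → target in arm frame (0.2277, -0.0204)
  e−x'=-0.1477;  (l²−L²−(e−x')²−y'²−z²)/2L = -0.1093
  √(A²+B²)=0.4572;  θ3 = -1.8997+1.8123 ≈ -0.0875

θ₁ = 1.0472, θ₂ = 0.9597, θ₃ = -0.0875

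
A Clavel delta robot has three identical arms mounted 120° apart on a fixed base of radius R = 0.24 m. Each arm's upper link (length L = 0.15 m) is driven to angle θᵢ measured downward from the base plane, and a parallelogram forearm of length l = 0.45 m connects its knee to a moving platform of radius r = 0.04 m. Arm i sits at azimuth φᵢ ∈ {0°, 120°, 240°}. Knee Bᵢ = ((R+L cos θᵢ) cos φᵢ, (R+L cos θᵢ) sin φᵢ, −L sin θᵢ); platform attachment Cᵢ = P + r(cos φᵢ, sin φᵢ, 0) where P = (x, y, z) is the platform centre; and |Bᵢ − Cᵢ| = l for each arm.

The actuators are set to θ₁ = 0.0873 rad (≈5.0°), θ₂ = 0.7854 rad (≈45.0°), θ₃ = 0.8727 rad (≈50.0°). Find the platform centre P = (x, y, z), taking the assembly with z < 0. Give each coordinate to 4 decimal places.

(0.0941, 0.0111, -0.3834)

φ1=0.0°: virtual centre (0.3494, 0.0000, -0.0131), radius l
O2 = (0.3061·cos120.0°, 0.3061·sin120.0°, -0.1061) = (-0.1530, 0.2651, -0.1061)
φ3=240.0°: virtual centre (-0.1482, -0.2567, -0.1149), radius l
subtract pairs → two planes through P
plane₁₂: -1.0049x+0.5301y+-0.1860z = -0.0173
Cramer: x(z) = 0.0193-0.1950z;  y(z) = 0.0039-0.0188z
quadratic in z: (1.0384)z²+(0.1547)z+(-0.0933)=0, √Δ=0.6416 → z ∈ {-0.3834, 0.2344}; z = -0.3834 (taking z<0)
x = 0.0941, y = 0.0111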